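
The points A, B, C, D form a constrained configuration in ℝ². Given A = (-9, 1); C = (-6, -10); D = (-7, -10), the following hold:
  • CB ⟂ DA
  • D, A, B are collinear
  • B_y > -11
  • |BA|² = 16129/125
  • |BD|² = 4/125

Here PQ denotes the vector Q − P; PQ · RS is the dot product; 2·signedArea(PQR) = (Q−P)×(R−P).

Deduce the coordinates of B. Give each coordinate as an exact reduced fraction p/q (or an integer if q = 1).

B = (-871/125, -1272/125)

1. B_x = -871/125  [D, A, B are collinear ∩ CB ⟂ DA]
2. B_y = -1272/125  [D, A, B are collinear ∩ CB ⟂ DA]
   → B = (-871/125, -1272/125)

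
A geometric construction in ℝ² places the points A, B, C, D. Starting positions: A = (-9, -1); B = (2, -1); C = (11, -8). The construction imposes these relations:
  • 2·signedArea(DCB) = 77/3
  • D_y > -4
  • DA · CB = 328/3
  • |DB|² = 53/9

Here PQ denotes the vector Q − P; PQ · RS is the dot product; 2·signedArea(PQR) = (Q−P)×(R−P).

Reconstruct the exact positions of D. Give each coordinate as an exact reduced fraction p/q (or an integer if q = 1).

1. D_x = 4/3  [DA · CB = 328/3 ∩ 2·signedArea(DCB) = 77/3]
2. D_y = -10/3  [DA · CB = 328/3 ∩ 2·signedArea(DCB) = 77/3]
   → D = (4/3, -10/3)

D = (4/3, -10/3)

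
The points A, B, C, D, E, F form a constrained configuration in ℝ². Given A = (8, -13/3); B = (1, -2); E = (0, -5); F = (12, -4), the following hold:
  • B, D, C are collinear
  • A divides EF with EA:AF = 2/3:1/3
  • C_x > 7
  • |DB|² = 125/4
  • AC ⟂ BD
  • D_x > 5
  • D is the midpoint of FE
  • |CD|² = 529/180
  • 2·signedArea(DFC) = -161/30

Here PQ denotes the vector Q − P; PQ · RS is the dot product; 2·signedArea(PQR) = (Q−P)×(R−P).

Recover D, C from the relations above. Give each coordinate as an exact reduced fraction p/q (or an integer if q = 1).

1. D_x = 6  [D is the midpoint of FE]
2. D_y = -9/2  [D is the midpoint of FE]
   → D = (6, -9/2)
3. C_x = 113/15  [B, D, C are collinear ∩ AC ⟂ BD]
4. C_y = -79/15  [B, D, C are collinear ∩ AC ⟂ BD]
   → C = (113/15, -79/15)

C = (113/15, -79/15)
D = (6, -9/2)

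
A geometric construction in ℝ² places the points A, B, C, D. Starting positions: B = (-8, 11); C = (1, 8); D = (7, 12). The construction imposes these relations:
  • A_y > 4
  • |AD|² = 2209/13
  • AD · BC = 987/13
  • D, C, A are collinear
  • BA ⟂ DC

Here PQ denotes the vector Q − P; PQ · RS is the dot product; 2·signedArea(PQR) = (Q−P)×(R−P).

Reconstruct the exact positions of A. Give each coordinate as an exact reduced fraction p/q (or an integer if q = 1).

A = (-50/13, 62/13)

1. A_x = -50/13  [D, C, A are collinear ∩ BA ⟂ DC]
2. A_y = 62/13  [D, C, A are collinear ∩ BA ⟂ DC]
   → A = (-50/13, 62/13)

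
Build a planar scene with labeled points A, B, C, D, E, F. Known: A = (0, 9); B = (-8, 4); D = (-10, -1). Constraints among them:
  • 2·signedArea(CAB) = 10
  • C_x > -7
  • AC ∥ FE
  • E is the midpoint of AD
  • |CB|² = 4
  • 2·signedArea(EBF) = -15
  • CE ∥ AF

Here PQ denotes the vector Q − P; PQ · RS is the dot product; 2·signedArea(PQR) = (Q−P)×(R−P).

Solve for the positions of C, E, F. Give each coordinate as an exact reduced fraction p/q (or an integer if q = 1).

1. C_x = -6  [line 5·x + -8·y + 62 = 0 ∩ |CB|² = 4]
2. C_y = 4  [line 5·x + -8·y + 62 = 0 ∩ |CB|² = 4]
   → C = (-6, 4)
3. E_x = -5  [E is the midpoint of AD]
4. E_y = 4  [E is the midpoint of AD]
   → E = (-5, 4)
5. F_x = 1  [AC ∥ FE ∩ CE ∥ AF]
6. F_y = 9  [AC ∥ FE ∩ CE ∥ AF]
   → F = (1, 9)

C = (-6, 4)
E = (-5, 4)
F = (1, 9)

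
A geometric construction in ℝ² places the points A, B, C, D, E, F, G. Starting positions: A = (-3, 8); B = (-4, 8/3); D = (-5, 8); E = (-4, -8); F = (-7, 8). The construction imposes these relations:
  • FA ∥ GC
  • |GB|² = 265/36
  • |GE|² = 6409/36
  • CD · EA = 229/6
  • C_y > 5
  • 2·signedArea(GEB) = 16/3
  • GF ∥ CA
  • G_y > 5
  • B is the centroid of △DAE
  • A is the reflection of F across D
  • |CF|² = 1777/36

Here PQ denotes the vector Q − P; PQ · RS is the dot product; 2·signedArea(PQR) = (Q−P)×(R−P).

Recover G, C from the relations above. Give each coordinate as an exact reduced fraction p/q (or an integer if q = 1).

1. G_x = -9/2  [2·signedArea(GEB) = 16/3]
2. G_y = 16/3  [|GB|² = 265/36]
   → G = (-9/2, 16/3)
3. C_x = -1/2  [GF ∥ CA ∩ FA ∥ GC]
4. C_y = 16/3  [GF ∥ CA ∩ FA ∥ GC]
   → C = (-1/2, 16/3)

C = (-1/2, 16/3)
G = (-9/2, 16/3)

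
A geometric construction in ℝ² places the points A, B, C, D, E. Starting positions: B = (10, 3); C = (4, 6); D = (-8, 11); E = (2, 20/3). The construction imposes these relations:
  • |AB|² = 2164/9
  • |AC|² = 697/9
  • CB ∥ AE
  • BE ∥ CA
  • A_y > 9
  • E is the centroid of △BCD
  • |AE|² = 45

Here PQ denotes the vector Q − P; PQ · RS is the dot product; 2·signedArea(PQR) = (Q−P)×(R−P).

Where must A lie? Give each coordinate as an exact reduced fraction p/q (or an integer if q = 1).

A = (-4, 29/3)

1. A_x = -4  [CB ∥ AE ∩ BE ∥ CA]
2. A_y = 29/3  [CB ∥ AE ∩ BE ∥ CA]
   → A = (-4, 29/3)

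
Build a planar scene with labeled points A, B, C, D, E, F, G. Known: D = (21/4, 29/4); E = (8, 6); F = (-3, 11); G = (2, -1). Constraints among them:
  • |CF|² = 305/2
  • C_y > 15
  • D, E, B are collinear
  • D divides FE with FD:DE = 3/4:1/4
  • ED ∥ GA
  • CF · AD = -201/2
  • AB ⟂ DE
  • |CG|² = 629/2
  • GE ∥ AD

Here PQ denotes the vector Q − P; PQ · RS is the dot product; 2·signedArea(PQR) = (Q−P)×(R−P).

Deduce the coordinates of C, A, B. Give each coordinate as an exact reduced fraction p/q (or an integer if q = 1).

1. A_x = -3/4  [GE ∥ AD ∩ ED ∥ GA]
2. A_y = 1/4  [GE ∥ AD ∩ ED ∥ GA]
   → A = (-3/4, 1/4)
3. B_x = 851/292  [D, E, B are collinear ∩ AB ⟂ DE]
4. B_y = 2427/292  [D, E, B are collinear ∩ AB ⟂ DE]
   → B = (851/292, 2427/292)
5. C_x = 17/2  [line -6·x + -7·y + 319/2 = 0 ∩ |CG|² = 629/2]
6. C_y = 31/2  [line -6·x + -7·y + 319/2 = 0 ∩ |CG|² = 629/2]
   → C = (17/2, 31/2)

A = (-3/4, 1/4)
B = (851/292, 2427/292)
C = (17/2, 31/2)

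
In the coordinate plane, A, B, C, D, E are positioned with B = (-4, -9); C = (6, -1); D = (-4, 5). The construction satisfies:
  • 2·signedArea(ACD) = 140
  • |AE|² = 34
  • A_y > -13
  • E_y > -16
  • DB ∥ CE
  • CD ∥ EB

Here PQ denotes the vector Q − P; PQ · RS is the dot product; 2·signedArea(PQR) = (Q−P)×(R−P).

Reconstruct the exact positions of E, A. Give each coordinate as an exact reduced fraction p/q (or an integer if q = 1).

1. E_x = 6  [CD ∥ EB ∩ DB ∥ CE]
2. E_y = -15  [CD ∥ EB ∩ DB ∥ CE]
   → E = (6, -15)
3. A_x = 1  [line -6·x + -10·y + -114 = 0 ∩ |AE|² = 34]
4. A_y = -12  [line -6·x + -10·y + -114 = 0 ∩ |AE|² = 34]
   → A = (1, -12)

A = (1, -12)
E = (6, -15)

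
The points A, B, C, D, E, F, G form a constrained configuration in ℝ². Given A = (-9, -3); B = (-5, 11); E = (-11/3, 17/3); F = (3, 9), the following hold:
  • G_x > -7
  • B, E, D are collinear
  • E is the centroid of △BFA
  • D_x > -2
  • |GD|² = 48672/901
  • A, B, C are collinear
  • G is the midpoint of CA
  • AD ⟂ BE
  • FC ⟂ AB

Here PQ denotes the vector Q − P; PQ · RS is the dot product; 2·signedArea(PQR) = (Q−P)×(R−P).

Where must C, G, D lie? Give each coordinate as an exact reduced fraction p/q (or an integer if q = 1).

1. C_x = -261/53  [A, B, C are collinear ∩ FC ⟂ AB]
2. C_y = 597/53  [A, B, C are collinear ∩ FC ⟂ AB]
   → C = (-261/53, 597/53)
3. G_x = -369/53  [G is the midpoint of CA]
4. G_y = 219/53  [G is the midpoint of CA]
   → G = (-369/53, 219/53)
5. D_x = -33/17  [B, E, D are collinear ∩ AD ⟂ BE]
6. D_y = -21/17  [B, E, D are collinear ∩ AD ⟂ BE]
   → D = (-33/17, -21/17)

C = (-261/53, 597/53)
D = (-33/17, -21/17)
G = (-369/53, 219/53)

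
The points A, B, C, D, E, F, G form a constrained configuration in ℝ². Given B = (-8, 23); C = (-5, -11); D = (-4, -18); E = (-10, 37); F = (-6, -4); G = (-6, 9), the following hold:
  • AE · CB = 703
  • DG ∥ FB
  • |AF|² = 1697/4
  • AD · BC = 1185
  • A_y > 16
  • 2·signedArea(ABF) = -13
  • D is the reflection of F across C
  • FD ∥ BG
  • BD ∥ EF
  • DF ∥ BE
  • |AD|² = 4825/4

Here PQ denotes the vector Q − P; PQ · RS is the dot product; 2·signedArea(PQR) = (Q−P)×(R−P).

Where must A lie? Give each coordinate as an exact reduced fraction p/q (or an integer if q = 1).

1. A_x = -8  [AE · CB = 703 ∩ 2·signedArea(ABF) = -13]
2. A_y = 33/2  [AE · CB = 703 ∩ 2·signedArea(ABF) = -13]
   → A = (-8, 33/2)

A = (-8, 33/2)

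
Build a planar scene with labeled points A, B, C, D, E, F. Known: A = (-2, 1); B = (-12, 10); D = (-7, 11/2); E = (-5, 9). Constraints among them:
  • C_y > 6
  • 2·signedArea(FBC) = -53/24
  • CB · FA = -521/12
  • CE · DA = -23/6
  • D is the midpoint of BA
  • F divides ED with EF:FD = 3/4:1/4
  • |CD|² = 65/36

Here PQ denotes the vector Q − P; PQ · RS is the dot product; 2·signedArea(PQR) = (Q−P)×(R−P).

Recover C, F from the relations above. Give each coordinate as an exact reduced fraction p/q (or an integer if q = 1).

C = (-19/3, 20/3)
F = (-13/2, 51/8)

1. C_x = -19/3  [line -5·x + 9/2·y + -185/3 = 0 ∩ |CD|² = 65/36]
2. C_y = 20/3  [line -5·x + 9/2·y + -185/3 = 0 ∩ |CD|² = 65/36]
   → C = (-19/3, 20/3)
3. F_x = -13/2  [CB · FA = -521/12 ∩ F divides ED with EF:FD = 3/4:1/4]
4. F_y = 51/8  [CB · FA = -521/12 ∩ F divides ED with EF:FD = 3/4:1/4]
   → F = (-13/2, 51/8)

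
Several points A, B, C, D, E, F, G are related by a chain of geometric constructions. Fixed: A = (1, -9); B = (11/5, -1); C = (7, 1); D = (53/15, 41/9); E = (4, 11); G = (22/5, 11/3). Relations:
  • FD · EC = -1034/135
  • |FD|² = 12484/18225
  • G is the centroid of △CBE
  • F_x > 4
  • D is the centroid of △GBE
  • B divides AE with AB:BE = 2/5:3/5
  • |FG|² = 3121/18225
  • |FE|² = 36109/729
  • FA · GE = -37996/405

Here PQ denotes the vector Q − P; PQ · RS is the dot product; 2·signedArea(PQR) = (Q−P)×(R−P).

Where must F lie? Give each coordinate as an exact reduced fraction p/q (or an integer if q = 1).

F = (37/9, 107/27)

1. F_x = 37/9  [FD · EC = -1034/135 ∩ FA · GE = -37996/405]
2. F_y = 107/27  [FD · EC = -1034/135 ∩ FA · GE = -37996/405]
   → F = (37/9, 107/27)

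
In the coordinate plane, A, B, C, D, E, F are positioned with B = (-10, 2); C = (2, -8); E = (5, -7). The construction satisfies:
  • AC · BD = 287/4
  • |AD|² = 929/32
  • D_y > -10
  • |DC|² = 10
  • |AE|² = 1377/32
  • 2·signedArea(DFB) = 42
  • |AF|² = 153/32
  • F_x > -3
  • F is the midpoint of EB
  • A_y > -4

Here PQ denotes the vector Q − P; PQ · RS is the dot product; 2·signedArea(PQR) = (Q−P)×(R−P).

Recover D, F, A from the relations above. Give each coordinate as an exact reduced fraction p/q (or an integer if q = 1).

1. F_x = -5/2  [F is the midpoint of EB]
2. F_y = -5/2  [F is the midpoint of EB]
   → F = (-5/2, -5/2)
3. D_x = -1  [line -9/2·x + -15/2·y + -72 = 0 ∩ |DC|² = 10]
4. D_y = -9  [line -9/2·x + -15/2·y + -72 = 0 ∩ |DC|² = 10]
   → D = (-1, -9)
5. A_x = -5/8  [line -9·x + 11·y + 137/4 = 0 ∩ |AD|² = 929/32]
6. A_y = -29/8  [line -9·x + 11·y + 137/4 = 0 ∩ |AD|² = 929/32]
   → A = (-5/8, -29/8)

A = (-5/8, -29/8)
D = (-1, -9)
F = (-5/2, -5/2)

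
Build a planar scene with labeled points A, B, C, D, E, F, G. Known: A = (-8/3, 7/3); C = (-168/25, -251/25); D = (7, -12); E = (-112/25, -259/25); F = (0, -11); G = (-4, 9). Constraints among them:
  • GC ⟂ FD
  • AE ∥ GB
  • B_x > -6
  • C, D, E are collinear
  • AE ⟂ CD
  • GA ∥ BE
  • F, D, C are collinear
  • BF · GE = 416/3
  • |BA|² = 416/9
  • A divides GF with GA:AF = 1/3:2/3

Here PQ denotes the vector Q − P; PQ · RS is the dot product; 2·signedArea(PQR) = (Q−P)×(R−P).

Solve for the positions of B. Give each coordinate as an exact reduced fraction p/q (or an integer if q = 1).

1. B_x = -436/75  [GA ∥ BE ∩ AE ∥ GB]
2. B_y = -277/75  [GA ∥ BE ∩ AE ∥ GB]
   → B = (-436/75, -277/75)

B = (-436/75, -277/75)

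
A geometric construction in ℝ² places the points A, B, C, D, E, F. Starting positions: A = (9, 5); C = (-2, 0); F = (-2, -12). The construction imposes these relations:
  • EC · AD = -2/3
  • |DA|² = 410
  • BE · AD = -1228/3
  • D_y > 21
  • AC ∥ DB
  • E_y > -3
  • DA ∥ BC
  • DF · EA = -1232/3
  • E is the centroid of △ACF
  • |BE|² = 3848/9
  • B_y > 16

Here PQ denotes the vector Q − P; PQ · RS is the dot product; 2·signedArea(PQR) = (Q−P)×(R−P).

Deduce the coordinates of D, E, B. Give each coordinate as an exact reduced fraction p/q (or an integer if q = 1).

B = (9, 17)
D = (20, 22)
E = (5/3, -7/3)

1. E_x = 5/3  [E is the centroid of △ACF]
2. E_y = -7/3  [E is the centroid of △ACF]
   → E = (5/3, -7/3)
3. D_x = 20  [DF · EA = -1232/3 ∩ EC · AD = -2/3]
4. D_y = 22  [DF · EA = -1232/3 ∩ EC · AD = -2/3]
   → D = (20, 22)
5. B_x = 9  [DA ∥ BC ∩ AC ∥ DB]
6. B_y = 17  [DA ∥ BC ∩ AC ∥ DB]
   → B = (9, 17)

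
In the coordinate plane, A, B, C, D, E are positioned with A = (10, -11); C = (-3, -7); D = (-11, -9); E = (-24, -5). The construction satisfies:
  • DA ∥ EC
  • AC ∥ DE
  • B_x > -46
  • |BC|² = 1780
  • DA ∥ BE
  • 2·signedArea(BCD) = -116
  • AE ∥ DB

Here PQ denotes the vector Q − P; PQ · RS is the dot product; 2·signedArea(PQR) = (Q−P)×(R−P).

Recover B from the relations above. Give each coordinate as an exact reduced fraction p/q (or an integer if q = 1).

B = (-45, -3)

1. B_x = -45  [DA ∥ BE ∩ AE ∥ DB]
2. B_y = -3  [DA ∥ BE ∩ AE ∥ DB]
   → B = (-45, -3)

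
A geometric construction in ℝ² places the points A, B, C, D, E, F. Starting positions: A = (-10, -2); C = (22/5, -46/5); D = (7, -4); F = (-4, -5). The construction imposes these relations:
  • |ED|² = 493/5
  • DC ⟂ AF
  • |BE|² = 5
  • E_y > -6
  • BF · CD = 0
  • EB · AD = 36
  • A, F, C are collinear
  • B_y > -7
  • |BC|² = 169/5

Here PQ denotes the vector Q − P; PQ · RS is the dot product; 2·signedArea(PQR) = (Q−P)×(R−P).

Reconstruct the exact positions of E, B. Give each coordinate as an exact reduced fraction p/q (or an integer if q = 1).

1. B_x = -4/5  [line -13/5·x + -26/5·y + -182/5 = 0 ∩ |BC|² = 169/5]
2. B_y = -33/5  [line -13/5·x + -26/5·y + -182/5 = 0 ∩ |BC|² = 169/5]
   → B = (-4/5, -33/5)
3. E_x = -14/5  [line -17·x + 2·y + -182/5 = 0 ∩ |BE|² = 5]
4. E_y = -28/5  [line -17·x + 2·y + -182/5 = 0 ∩ |BE|² = 5]
   → E = (-14/5, -28/5)

B = (-4/5, -33/5)
E = (-14/5, -28/5)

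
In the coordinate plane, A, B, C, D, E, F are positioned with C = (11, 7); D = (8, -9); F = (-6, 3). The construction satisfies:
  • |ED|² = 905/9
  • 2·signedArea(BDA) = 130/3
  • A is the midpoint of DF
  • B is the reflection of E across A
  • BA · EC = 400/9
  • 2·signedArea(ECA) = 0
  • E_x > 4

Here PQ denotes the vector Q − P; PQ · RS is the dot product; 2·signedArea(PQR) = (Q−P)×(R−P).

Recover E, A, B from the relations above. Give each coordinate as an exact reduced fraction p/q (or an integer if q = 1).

A = (1, -3)
B = (-7/3, -19/3)
E = (13/3, 1/3)

1. A_x = 1  [A is the midpoint of DF]
2. A_y = -3  [A is the midpoint of DF]
   → A = (1, -3)
3. E_x = 13/3  [line 10·x + -10·y + -40 = 0 ∩ |ED|² = 905/9]
4. E_y = 1/3  [line 10·x + -10·y + -40 = 0 ∩ |ED|² = 905/9]
   → E = (13/3, 1/3)
5. B_x = -7/3  [B is the reflection of E across A]
6. B_y = -19/3  [B is the reflection of E across A]
   → B = (-7/3, -19/3)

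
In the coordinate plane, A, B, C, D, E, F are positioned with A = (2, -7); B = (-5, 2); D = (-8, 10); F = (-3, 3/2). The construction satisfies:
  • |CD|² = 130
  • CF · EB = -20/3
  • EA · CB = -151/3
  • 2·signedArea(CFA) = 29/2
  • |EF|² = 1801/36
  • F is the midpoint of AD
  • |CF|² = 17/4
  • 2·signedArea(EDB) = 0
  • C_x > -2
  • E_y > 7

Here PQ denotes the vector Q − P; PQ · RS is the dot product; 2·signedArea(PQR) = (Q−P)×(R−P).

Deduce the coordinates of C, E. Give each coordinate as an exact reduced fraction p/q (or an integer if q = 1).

C = (-1, 1)
E = (-7, 22/3)

1. C_x = -1  [line 17/2·x + 5·y + 7/2 = 0 ∩ |CF|² = 17/4]
2. C_y = 1  [line 17/2·x + 5·y + 7/2 = 0 ∩ |CF|² = 17/4]
   → C = (-1, 1)
3. E_x = -7  [CF · EB = -20/3 ∩ 2·signedArea(EDB) = 0]
4. E_y = 22/3  [CF · EB = -20/3 ∩ 2·signedArea(EDB) = 0]
   → E = (-7, 22/3)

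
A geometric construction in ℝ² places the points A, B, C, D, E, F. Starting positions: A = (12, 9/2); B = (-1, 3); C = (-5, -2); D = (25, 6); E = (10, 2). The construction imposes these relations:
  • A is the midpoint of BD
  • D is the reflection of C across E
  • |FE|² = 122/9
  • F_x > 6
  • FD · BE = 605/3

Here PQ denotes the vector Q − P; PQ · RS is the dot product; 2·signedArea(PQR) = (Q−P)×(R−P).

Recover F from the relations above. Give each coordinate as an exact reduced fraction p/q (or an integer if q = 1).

F = (19/3, 7/3)

1. F_x = 19/3  [line -11·x + 1·y + 202/3 = 0 ∩ |FE|² = 122/9]
2. F_y = 7/3  [line -11·x + 1·y + 202/3 = 0 ∩ |FE|² = 122/9]
   → F = (19/3, 7/3)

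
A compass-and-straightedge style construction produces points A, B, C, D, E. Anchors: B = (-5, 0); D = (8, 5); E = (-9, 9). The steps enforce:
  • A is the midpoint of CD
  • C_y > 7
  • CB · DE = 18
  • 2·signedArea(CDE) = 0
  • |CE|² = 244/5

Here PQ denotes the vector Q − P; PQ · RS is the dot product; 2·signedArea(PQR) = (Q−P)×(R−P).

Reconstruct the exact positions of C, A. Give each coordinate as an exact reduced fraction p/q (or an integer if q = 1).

A = (29/10, 31/5)
C = (-11/5, 37/5)

1. C_x = -11/5  [2·signedArea(CDE) = 0 ∩ CB · DE = 18]
2. C_y = 37/5  [2·signedArea(CDE) = 0 ∩ CB · DE = 18]
   → C = (-11/5, 37/5)
3. A_x = 29/10  [A is the midpoint of CD]
4. A_y = 31/5  [A is the midpoint of CD]
   → A = (29/10, 31/5)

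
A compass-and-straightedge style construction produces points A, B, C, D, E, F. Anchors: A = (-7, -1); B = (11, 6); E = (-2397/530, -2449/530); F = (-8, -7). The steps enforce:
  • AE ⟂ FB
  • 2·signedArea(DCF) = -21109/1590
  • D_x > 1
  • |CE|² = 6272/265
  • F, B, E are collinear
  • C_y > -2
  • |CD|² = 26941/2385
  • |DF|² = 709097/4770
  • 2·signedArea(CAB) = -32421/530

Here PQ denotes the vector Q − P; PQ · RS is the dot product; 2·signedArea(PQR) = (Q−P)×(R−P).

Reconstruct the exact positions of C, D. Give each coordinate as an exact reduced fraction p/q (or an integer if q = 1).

C = (-269/530, -993/530)
D = (617/530, 1657/1590)

1. C_x = -269/530  [line -7·x + 18·y + 15991/530 = 0 ∩ |CE|² = 6272/265]
2. C_y = -993/530  [line -7·x + 18·y + 15991/530 = 0 ∩ |CE|² = 6272/265]
   → C = (-269/530, -993/530)
3. D_x = 617/530  [line 2717/530·x + -3971/530·y + 1463/795 = 0 ∩ |DF|² = 709097/4770]
4. D_y = 1657/1590  [line 2717/530·x + -3971/530·y + 1463/795 = 0 ∩ |DF|² = 709097/4770]
   → D = (617/530, 1657/1590)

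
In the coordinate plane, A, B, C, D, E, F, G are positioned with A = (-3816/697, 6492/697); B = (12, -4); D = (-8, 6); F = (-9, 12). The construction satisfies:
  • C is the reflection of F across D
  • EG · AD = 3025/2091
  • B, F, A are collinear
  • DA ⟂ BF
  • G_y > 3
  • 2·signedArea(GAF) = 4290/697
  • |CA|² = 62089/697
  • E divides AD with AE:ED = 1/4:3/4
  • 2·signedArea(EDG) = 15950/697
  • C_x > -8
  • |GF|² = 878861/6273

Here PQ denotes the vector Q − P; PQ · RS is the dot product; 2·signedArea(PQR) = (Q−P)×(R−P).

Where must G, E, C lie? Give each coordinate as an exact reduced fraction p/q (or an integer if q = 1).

1. E_x = -4256/697  [E divides AD with AE:ED = 1/4:3/4]
2. E_y = 11829/1394  [E divides AD with AE:ED = 1/4:3/4]
   → E = (-4256/697, 11829/1394)
3. C_x = -7  [C is the reflection of F across D]
4. C_y = 0  [C is the reflection of F across D]
   → C = (-7, 0)
5. G_x = -1028/2091  [2·signedArea(GAF) = 4290/697 ∩ 2·signedArea(EDG) = 15950/697]
6. G_y = 7886/2091  [2·signedArea(GAF) = 4290/697 ∩ 2·signedArea(EDG) = 15950/697]
   → G = (-1028/2091, 7886/2091)

C = (-7, 0)
E = (-4256/697, 11829/1394)
G = (-1028/2091, 7886/2091)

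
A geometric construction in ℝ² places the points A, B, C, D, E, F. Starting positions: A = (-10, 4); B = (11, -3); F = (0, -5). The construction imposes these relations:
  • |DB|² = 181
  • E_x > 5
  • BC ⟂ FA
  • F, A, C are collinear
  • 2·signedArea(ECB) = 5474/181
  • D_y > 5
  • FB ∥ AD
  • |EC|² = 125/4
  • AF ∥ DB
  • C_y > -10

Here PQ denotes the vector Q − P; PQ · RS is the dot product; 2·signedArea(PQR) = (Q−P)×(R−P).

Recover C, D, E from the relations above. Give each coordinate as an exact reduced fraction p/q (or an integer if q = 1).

C = (920/181, -1733/181)
D = (1, 6)
E = (11/2, -4)

1. C_x = 920/181  [F, A, C are collinear ∩ BC ⟂ FA]
2. C_y = -1733/181  [F, A, C are collinear ∩ BC ⟂ FA]
   → C = (920/181, -1733/181)
3. D_x = 1  [AF ∥ DB ∩ FB ∥ AD]
4. D_y = 6  [AF ∥ DB ∩ FB ∥ AD]
   → D = (1, 6)
5. E_x = 11/2  [line -1190/181·x + 1071/181·y + 10829/181 = 0 ∩ |EC|² = 125/4]
6. E_y = -4  [line -1190/181·x + 1071/181·y + 10829/181 = 0 ∩ |EC|² = 125/4]
   → E = (11/2, -4)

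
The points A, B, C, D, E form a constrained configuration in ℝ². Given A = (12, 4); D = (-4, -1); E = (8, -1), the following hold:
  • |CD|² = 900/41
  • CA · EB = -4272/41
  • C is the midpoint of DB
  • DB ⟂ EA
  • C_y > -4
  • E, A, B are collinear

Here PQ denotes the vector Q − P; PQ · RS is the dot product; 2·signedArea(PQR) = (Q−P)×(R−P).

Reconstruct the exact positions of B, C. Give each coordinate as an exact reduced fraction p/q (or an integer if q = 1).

B = (136/41, -281/41)
C = (-14/41, -161/41)

1. B_x = 136/41  [E, A, B are collinear ∩ DB ⟂ EA]
2. B_y = -281/41  [E, A, B are collinear ∩ DB ⟂ EA]
   → B = (136/41, -281/41)
3. C_x = -14/41  [C is the midpoint of DB]
4. C_y = -161/41  [C is the midpoint of DB]
   → C = (-14/41, -161/41)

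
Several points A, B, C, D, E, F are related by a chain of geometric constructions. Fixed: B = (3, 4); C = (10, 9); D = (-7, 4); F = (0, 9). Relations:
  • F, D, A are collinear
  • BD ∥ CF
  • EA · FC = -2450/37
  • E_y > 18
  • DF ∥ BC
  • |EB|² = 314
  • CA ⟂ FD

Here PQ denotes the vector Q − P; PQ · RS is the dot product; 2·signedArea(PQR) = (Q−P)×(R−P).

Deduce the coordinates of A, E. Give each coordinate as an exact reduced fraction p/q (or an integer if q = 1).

A = (245/37, 508/37)
E = (490/37, 683/37)

1. A_x = 245/37  [F, D, A are collinear ∩ CA ⟂ FD]
2. A_y = 508/37  [F, D, A are collinear ∩ CA ⟂ FD]
   → A = (245/37, 508/37)
3. E_x = 490/37  [EA · FC = -2450/37]
4. E_y = 683/37  [|EB|² = 314]
   → E = (490/37, 683/37)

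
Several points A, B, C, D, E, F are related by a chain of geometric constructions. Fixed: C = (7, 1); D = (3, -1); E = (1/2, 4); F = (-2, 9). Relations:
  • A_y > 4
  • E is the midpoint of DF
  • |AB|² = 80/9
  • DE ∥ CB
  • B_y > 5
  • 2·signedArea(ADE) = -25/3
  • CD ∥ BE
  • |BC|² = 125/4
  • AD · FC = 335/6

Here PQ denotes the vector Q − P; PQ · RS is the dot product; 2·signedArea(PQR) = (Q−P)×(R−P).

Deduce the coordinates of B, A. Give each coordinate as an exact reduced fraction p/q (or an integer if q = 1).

A = (11/6, 14/3)
B = (9/2, 6)

1. B_x = 9/2  [CD ∥ BE ∩ DE ∥ CB]
2. B_y = 6  [CD ∥ BE ∩ DE ∥ CB]
   → B = (9/2, 6)
3. A_x = 11/6  [2·signedArea(ADE) = -25/3 ∩ AD · FC = 335/6]
4. A_y = 14/3  [2·signedArea(ADE) = -25/3 ∩ AD · FC = 335/6]
   → A = (11/6, 14/3)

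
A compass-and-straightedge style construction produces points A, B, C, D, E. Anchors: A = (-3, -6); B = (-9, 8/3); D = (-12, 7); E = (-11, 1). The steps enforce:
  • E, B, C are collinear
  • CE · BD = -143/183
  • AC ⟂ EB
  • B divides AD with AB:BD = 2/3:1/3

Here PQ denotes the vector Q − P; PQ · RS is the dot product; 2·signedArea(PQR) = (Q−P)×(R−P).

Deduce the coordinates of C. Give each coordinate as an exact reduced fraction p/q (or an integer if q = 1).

1. C_x = -593/61  [E, B, C are collinear ∩ AC ⟂ EB]
2. C_y = 126/61  [E, B, C are collinear ∩ AC ⟂ EB]
   → C = (-593/61, 126/61)

C = (-593/61, 126/61)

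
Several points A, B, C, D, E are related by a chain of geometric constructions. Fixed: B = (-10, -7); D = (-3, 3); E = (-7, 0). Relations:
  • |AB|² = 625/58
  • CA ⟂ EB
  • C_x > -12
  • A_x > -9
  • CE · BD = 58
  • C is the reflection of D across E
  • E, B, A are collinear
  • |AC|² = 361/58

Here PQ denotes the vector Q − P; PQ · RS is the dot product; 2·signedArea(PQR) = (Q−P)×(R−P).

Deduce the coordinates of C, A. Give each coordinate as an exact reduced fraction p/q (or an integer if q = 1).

A = (-505/58, -231/58)
C = (-11, -3)

1. C_x = -11  [C is the reflection of D across E]
2. C_y = -3  [C is the reflection of D across E]
   → C = (-11, -3)
3. A_x = -505/58  [E, B, A are collinear ∩ CA ⟂ EB]
4. A_y = -231/58  [E, B, A are collinear ∩ CA ⟂ EB]
   → A = (-505/58, -231/58)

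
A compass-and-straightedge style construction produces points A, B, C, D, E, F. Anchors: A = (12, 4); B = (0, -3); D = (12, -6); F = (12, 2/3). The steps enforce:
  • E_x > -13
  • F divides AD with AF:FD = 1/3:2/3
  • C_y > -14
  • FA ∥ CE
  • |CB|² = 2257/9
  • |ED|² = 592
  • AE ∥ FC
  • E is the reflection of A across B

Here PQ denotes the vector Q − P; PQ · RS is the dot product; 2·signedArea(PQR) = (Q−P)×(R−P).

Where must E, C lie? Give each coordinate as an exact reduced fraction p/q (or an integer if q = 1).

1. E_x = -12  [E is the reflection of A across B]
2. E_y = -10  [E is the reflection of A across B]
   → E = (-12, -10)
3. C_x = -12  [FA ∥ CE ∩ AE ∥ FC]
4. C_y = -40/3  [FA ∥ CE ∩ AE ∥ FC]
   → C = (-12, -40/3)

C = (-12, -40/3)
E = (-12, -10)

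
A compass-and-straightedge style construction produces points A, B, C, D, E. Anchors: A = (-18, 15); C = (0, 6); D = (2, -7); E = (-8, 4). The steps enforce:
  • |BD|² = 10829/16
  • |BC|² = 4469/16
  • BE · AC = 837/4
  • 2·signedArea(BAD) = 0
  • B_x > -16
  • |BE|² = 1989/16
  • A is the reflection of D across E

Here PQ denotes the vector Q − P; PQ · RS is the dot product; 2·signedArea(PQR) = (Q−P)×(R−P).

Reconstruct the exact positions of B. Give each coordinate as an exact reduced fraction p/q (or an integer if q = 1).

1. B_x = -31/2  [2·signedArea(BAD) = 0 ∩ BE · AC = 837/4]
2. B_y = 49/4  [2·signedArea(BAD) = 0 ∩ BE · AC = 837/4]
   → B = (-31/2, 49/4)

B = (-31/2, 49/4)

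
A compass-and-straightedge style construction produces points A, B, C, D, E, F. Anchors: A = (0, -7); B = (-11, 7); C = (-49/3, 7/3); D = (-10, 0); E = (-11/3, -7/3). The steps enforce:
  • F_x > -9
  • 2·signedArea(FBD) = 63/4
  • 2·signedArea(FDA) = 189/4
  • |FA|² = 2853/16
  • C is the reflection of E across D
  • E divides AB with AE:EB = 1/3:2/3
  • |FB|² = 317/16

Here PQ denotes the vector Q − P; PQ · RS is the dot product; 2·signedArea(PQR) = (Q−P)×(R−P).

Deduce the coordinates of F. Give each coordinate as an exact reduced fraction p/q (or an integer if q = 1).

1. F_x = -33/4  [2·signedArea(FBD) = 63/4 ∩ 2·signedArea(FDA) = 189/4]
2. F_y = 7/2  [2·signedArea(FBD) = 63/4 ∩ 2·signedArea(FDA) = 189/4]
   → F = (-33/4, 7/2)

F = (-33/4, 7/2)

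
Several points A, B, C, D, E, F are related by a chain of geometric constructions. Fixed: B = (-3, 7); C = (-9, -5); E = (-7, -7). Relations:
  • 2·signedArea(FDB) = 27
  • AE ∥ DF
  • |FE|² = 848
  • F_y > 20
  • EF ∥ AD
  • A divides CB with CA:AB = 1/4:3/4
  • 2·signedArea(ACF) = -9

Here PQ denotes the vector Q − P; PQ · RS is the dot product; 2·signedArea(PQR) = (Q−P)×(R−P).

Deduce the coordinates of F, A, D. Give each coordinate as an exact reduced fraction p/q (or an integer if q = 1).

1. A_x = -15/2  [A divides CB with CA:AB = 1/4:3/4]
2. A_y = -2  [A divides CB with CA:AB = 1/4:3/4]
   → A = (-15/2, -2)
3. F_x = 1  [line 3·x + -3/2·y + 57/2 = 0 ∩ |FE|² = 848]
4. F_y = 21  [line 3·x + -3/2·y + 57/2 = 0 ∩ |FE|² = 848]
   → F = (1, 21)
5. D_x = 1/2  [2·signedArea(FDB) = 27 ∩ AE ∥ DF]
6. D_y = 26  [2·signedArea(FDB) = 27 ∩ AE ∥ DF]
   → D = (1/2, 26)

A = (-15/2, -2)
D = (1/2, 26)
F = (1, 21)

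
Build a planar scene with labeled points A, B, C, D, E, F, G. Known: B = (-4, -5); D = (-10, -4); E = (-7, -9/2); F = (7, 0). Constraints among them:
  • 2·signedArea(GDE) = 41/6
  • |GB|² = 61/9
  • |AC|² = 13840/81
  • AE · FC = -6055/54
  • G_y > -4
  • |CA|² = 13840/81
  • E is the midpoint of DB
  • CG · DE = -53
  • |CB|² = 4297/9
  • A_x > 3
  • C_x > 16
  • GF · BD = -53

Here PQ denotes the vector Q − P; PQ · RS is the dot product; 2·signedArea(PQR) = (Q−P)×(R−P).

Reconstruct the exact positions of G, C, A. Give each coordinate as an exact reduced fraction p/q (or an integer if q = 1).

A = (35/9, -1)
C = (49/3, 3)
G = (-7/3, -3)

1. G_x = -7/3  [GF · BD = -53 ∩ 2·signedArea(GDE) = 41/6]
2. G_y = -3  [GF · BD = -53 ∩ 2·signedArea(GDE) = 41/6]
   → G = (-7/3, -3)
3. C_x = 49/3  [line -3·x + 1/2·y + 95/2 = 0 ∩ |CB|² = 4297/9]
4. C_y = 3  [line -3·x + 1/2·y + 95/2 = 0 ∩ |CB|² = 4297/9]
   → C = (49/3, 3)
5. A_x = 35/9  [line -28/3·x + -3·y + 899/27 = 0 ∩ |CA|² = 13840/81]
6. A_y = -1  [line -28/3·x + -3·y + 899/27 = 0 ∩ |CA|² = 13840/81]
   → A = (35/9, -1)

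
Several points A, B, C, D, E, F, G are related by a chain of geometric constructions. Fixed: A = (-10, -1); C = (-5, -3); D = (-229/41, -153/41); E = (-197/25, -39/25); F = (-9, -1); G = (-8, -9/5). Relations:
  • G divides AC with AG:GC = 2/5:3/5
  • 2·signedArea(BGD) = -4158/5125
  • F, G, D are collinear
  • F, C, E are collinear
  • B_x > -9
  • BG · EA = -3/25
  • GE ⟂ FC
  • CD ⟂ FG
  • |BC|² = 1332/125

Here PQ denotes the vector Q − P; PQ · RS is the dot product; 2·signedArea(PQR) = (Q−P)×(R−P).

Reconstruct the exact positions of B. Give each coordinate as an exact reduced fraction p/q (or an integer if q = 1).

1. B_x = -203/25  [2·signedArea(BGD) = -4158/5125 ∩ BG · EA = -3/25]
2. B_y = -51/25  [2·signedArea(BGD) = -4158/5125 ∩ BG · EA = -3/25]
   → B = (-203/25, -51/25)

B = (-203/25, -51/25)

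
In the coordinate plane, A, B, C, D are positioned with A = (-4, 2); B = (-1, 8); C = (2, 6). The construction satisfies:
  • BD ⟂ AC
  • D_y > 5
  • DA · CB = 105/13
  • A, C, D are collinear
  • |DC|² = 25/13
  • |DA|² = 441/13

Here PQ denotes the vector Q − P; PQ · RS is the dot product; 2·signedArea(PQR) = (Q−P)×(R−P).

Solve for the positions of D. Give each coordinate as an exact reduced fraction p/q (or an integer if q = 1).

D = (11/13, 68/13)

1. D_x = 11/13  [A, C, D are collinear ∩ BD ⟂ AC]
2. D_y = 68/13  [A, C, D are collinear ∩ BD ⟂ AC]
   → D = (11/13, 68/13)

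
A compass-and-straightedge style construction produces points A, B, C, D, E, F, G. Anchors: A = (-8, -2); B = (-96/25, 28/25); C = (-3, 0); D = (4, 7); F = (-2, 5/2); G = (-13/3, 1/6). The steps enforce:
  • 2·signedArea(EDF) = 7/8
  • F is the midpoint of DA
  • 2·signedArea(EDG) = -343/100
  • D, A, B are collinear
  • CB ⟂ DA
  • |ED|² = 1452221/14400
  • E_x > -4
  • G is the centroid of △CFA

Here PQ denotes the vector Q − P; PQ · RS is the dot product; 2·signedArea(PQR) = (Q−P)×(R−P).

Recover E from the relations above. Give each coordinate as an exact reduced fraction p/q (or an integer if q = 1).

E = (-1189/300, 529/600)

1. E_x = -1189/300  [2·signedArea(EDF) = 7/8 ∩ 2·signedArea(EDG) = -343/100]
2. E_y = 529/600  [2·signedArea(EDF) = 7/8 ∩ 2·signedArea(EDG) = -343/100]
   → E = (-1189/300, 529/600)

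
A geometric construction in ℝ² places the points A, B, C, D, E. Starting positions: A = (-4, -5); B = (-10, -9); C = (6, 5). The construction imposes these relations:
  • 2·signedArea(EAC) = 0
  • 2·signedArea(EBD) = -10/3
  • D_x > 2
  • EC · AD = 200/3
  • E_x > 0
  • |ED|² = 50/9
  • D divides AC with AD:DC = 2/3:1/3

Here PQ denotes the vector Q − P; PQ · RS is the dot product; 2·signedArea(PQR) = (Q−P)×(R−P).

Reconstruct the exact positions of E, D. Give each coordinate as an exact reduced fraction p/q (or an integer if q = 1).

D = (8/3, 5/3)
E = (1, 0)

1. D_x = 8/3  [D divides AC with AD:DC = 2/3:1/3]
2. D_y = 5/3  [D divides AC with AD:DC = 2/3:1/3]
   → D = (8/3, 5/3)
3. E_x = 1  [2·signedArea(EAC) = 0 ∩ 2·signedArea(EBD) = -10/3]
4. E_y = 0  [2·signedArea(EAC) = 0 ∩ 2·signedArea(EBD) = -10/3]
   → E = (1, 0)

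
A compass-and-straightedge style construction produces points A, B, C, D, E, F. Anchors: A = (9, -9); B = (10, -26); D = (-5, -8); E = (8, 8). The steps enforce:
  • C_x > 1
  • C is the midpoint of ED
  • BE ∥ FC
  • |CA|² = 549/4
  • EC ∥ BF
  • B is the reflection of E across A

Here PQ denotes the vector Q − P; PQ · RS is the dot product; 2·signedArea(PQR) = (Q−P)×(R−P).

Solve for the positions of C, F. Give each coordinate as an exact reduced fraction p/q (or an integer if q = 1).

1. C_x = 3/2  [C is the midpoint of ED]
2. C_y = 0  [C is the midpoint of ED]
   → C = (3/2, 0)
3. F_x = 7/2  [BE ∥ FC ∩ EC ∥ BF]
4. F_y = -34  [BE ∥ FC ∩ EC ∥ BF]
   → F = (7/2, -34)

C = (3/2, 0)
F = (7/2, -34)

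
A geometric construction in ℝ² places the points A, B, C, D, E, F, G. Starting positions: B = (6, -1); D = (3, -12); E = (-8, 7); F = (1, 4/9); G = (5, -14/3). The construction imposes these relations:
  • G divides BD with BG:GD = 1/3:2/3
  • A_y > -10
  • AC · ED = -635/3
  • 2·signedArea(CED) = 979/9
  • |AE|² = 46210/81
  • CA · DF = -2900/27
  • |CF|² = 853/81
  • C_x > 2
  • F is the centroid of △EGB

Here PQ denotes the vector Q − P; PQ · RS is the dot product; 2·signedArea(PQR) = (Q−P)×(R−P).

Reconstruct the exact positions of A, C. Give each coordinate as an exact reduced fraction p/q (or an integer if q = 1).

A = (9, -88/9)
C = (3, -19/9)

1. C_x = 3  [line 19·x + 11·y + -304/9 = 0 ∩ |CF|² = 853/81]
2. C_y = -19/9  [line 19·x + 11·y + -304/9 = 0 ∩ |CF|² = 853/81]
   → C = (3, -19/9)
3. A_x = 9  [AC · ED = -635/3 ∩ CA · DF = -2900/27]
4. A_y = -88/9  [AC · ED = -635/3 ∩ CA · DF = -2900/27]
   → A = (9, -88/9)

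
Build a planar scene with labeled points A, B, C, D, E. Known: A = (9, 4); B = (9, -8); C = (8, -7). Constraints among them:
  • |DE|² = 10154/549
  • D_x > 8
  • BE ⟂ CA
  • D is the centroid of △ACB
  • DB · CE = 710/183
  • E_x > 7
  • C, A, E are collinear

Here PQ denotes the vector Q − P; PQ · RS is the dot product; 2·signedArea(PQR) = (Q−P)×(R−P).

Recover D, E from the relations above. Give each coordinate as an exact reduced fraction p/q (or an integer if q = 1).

D = (26/3, -11/3)
E = (483/61, -482/61)

1. D_x = 26/3  [D is the centroid of △ACB]
2. D_y = -11/3  [D is the centroid of △ACB]
   → D = (26/3, -11/3)
3. E_x = 483/61  [C, A, E are collinear ∩ BE ⟂ CA]
4. E_y = -482/61  [C, A, E are collinear ∩ BE ⟂ CA]
   → E = (483/61, -482/61)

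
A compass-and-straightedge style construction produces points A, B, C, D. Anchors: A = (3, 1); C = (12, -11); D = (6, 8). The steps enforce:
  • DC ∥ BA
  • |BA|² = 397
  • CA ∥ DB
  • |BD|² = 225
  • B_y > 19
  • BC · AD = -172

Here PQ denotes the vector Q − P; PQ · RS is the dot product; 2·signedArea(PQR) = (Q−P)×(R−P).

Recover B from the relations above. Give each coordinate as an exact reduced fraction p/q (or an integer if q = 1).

1. B_x = -3  [DC ∥ BA ∩ CA ∥ DB]
2. B_y = 20  [DC ∥ BA ∩ CA ∥ DB]
   → B = (-3, 20)

B = (-3, 20)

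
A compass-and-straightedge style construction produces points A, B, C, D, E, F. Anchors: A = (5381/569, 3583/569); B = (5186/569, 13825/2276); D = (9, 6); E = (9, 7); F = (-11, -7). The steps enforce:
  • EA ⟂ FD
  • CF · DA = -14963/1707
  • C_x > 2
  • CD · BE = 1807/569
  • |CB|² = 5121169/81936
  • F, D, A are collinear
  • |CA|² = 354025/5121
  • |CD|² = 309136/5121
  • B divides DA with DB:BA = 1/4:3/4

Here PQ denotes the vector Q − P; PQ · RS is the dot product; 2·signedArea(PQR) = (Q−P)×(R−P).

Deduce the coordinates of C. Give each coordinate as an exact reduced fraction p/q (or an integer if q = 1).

1. C_x = 4243/1707  [CD · BE = 1807/569 ∩ CF · DA = -14963/1707]
2. C_y = 3014/1707  [CD · BE = 1807/569 ∩ CF · DA = -14963/1707]
   → C = (4243/1707, 3014/1707)

C = (4243/1707, 3014/1707)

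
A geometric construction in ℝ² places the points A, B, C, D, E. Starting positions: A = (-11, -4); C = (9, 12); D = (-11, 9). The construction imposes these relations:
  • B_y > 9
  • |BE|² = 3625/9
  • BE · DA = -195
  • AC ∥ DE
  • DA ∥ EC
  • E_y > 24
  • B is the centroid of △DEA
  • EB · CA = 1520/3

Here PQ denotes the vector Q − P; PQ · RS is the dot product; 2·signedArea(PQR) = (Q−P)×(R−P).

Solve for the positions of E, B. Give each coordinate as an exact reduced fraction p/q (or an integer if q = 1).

B = (-13/3, 10)
E = (9, 25)

1. E_x = 9  [DA ∥ EC ∩ AC ∥ DE]
2. E_y = 25  [DA ∥ EC ∩ AC ∥ DE]
   → E = (9, 25)
3. B_x = -13/3  [B is the centroid of △DEA]
4. B_y = 10  [B is the centroid of △DEA]
   → B = (-13/3, 10)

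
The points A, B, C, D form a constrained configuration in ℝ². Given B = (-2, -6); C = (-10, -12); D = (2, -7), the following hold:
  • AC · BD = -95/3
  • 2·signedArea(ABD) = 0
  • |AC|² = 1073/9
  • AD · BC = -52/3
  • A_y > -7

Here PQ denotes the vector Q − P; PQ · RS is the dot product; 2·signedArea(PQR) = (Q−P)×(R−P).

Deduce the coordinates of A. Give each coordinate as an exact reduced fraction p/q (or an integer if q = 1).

A = (-2/3, -19/3)

1. A_x = -2/3  [2·signedArea(ABD) = 0 ∩ AC · BD = -95/3]
2. A_y = -19/3  [2·signedArea(ABD) = 0 ∩ AC · BD = -95/3]
   → A = (-2/3, -19/3)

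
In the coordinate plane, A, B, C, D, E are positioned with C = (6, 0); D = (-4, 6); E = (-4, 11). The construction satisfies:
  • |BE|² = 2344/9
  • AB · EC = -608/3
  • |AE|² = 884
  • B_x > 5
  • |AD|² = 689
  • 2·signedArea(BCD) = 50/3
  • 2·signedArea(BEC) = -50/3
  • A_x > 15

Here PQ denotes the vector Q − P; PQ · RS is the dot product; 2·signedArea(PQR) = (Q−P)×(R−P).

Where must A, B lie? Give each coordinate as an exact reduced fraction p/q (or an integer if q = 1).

A = (16, -11)
B = (6, -5/3)

1. B_x = 6  [2·signedArea(BEC) = -50/3 ∩ 2·signedArea(BCD) = 50/3]
2. B_y = -5/3  [2·signedArea(BEC) = -50/3 ∩ 2·signedArea(BCD) = 50/3]
   → B = (6, -5/3)
3. A_x = 16  [line -10·x + 11·y + 281 = 0 ∩ |AE|² = 884]
4. A_y = -11  [line -10·x + 11·y + 281 = 0 ∩ |AE|² = 884]
   → A = (16, -11)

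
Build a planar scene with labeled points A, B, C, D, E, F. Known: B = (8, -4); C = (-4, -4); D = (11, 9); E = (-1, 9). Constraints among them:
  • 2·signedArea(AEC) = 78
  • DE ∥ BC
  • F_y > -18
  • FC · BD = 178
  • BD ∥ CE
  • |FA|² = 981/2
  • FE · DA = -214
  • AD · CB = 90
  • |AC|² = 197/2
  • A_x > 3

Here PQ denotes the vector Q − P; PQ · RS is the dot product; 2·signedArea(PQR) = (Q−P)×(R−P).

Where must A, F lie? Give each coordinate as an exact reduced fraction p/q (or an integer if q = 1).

1. A_x = 7/2  [2·signedArea(AEC) = 78 ∩ AD · CB = 90]
2. A_y = 5/2  [2·signedArea(AEC) = 78 ∩ AD · CB = 90]
   → A = (7/2, 5/2)
3. F_x = -7  [FE · DA = -214 ∩ FC · BD = 178]
4. F_y = -17  [FE · DA = -214 ∩ FC · BD = 178]
   → F = (-7, -17)

A = (7/2, 5/2)
F = (-7, -17)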